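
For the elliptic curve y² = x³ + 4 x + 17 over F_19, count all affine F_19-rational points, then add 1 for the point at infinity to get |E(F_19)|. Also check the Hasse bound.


Affine points = {(0, 6), (0, 13), (11, 9), (11, 10), (12, 8), (12, 11), (13, 9), (13, 10), (14, 9), (14, 10), (16, 4), (16, 15), (17, 1), (17, 18)}; affine count = 14; |E(F_19)| = 15.

Discriminant check: Δ ∝ 4a³ + 27b² = 4·4³ + 27·17² = 4·64 + 27·289 ≡ 3 (mod 19). Nonzero ⇒ E is nonsingular.
For each x ∈ F_19, compute rhs = x³ + 4·x + 17 mod 19, then count y ∈ F_19 with y² ≡ rhs.
  x = 0: rhs = 17, matching y values: 6, 13 (2 points).
  x = 1: rhs = 3, matching y values: none (0 points).
  x = 2: rhs = 14, matching y values: none (0 points).
  x = 3: rhs = 18, matching y values: none (0 points).
  x = 4: rhs = 2, matching y values: none (0 points).
  x = 5: rhs = 10, matching y values: none (0 points).
  x = 6: rhs = 10, matching y values: none (0 points).
  x = 7: rhs = 8, matching y values: none (0 points).
  x = 8: rhs = 10, matching y values: none (0 points).
  x = 9: rhs = 3, matching y values: none (0 points).
  x = 10: rhs = 12, matching y values: none (0 points).
  x = 11: rhs = 5, matching y values: 9, 10 (2 points).
  x = 12: rhs = 7, matching y values: 8, 11 (2 points).
  x = 13: rhs = 5, matching y values: 9, 10 (2 points).
  x = 14: rhs = 5, matching y values: 9, 10 (2 points).
  x = 15: rhs = 13, matching y values: none (0 points).
  x = 16: rhs = 16, matching y values: 4, 15 (2 points).
  x = 17: rhs = 1, matching y values: 1, 18 (2 points).
  x = 18: rhs = 12, matching y values: none (0 points).
Total affine count: 14.
Full point count |E(F_19)| = 14 + 1 = 15.
Hasse bound: |15 − (19+1)| = |-5| = 5 ≤ 2√19 ≈ 8.7178 ✓.


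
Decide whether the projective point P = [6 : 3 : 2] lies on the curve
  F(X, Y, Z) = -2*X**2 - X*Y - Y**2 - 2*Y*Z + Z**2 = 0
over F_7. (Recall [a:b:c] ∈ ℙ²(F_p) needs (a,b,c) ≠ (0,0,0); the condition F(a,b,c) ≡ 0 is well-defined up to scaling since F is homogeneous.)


F(6,3,2) ≡ 5 (mod 7); P is NOT on the curve.

Evaluate F(6, 3, 2) term-by-term (mod 7).
  -2*X**2 ↦ -2·36·1·1 = -72
  -X*Y ↦ -1·6·3·1 = -18
  -Y**2 ↦ -1·1·9·1 = -9
  -2*Y*Z ↦ -2·1·3·2 = -12
  Z**2 ↦ 1·1·1·4 = 4
Sum: F(6, 3, 2) = (-72) + (-18) + (-9) + (-12) + (4) = -107.
Reducing mod 7: -107 ≡ 5 (mod 7).
Since F(a, b, c) ≡ 5 ≠ 0 (mod 7), P does NOT lie on the curve.


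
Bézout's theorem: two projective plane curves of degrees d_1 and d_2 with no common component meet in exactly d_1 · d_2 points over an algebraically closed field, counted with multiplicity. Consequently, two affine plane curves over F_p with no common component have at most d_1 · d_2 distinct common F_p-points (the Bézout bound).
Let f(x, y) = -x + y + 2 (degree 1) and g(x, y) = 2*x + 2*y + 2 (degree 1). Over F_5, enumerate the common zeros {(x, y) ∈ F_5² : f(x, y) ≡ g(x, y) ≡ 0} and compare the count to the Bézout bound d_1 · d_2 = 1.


Common zeros: {(3, 1)}; count = 1; Bézout bound = 1.

deg(f) = 1, deg(g) = 1, so Bézout bound = 1.
Scan x ∈ F_5. For each x, list the y ∈ F_5 with f(x, y) ≡ 0 and those with g(x, y) ≡ 0 (mod 5); the common zeros in that column are the intersection.
  x = 0: f ≡ 0 at y ∈ {3}; g ≡ 0 at y ∈ {4}; common: ∅.
  x = 1: f ≡ 0 at y ∈ {4}; g ≡ 0 at y ∈ {3}; common: ∅.
  x = 2: f ≡ 0 at y ∈ {0}; g ≡ 0 at y ∈ {2}; common: ∅.
  x = 3: f ≡ 0 at y ∈ {1}; g ≡ 0 at y ∈ {1}; common: {1}.
  x = 4: f ≡ 0 at y ∈ {2}; g ≡ 0 at y ∈ {0}; common: ∅.
Collecting: common zeros = {(3, 1)}, so the count is 1.
Comparison with the Bézout bound: 1 ≤ 1 = deg(f)·deg(g), as expected for curves with no common component (the bound is attained).


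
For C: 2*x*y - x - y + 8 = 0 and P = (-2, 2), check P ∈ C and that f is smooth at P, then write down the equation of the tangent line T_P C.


Tangent line at P: 3*x - 5*y + 16 = 0.

Step 1: f(-2, 2) = 0, so P lies on C.
Step 2: partial derivatives
  f_x(x, y) = 2*y - 1, f_y(x, y) = 2*x - 1.
  f_x(P) = 3, f_y(P) = -5 (gradient nonzero, so P is smooth).
Step 3: tangent line at P: 3·(x − -2) + -5·(y − 2) = 0.
Expanding: 3*x - 5*y + 16 = 0.


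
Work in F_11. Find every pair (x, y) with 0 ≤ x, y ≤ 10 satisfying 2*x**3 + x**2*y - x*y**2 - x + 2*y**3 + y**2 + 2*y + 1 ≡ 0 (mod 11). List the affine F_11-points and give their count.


Affine F_11-points: {(0, 5), (2, 1), (2, 8), (3, 3), (4, 2), (5, 4), (6, 1), (6, 3), (6, 4), (8, 1), (9, 4), (10, 0)}; count = 12.

For each of the 121 pairs (x, y) ∈ F_11², evaluate f(x, y) mod 11. Record the zeros.
  x = 0: [0↦1, 1↦6, 2↦3, 3↦4, 4↦10, 5↦0, 6↦8, 7↦2, 8↦5, 9↦7, 10↦9]  zeros at y ∈ {5}
  x = 1: [0↦2, 1↦7, 2↦2, 3↦10, 4↦10, 5↦3, 6↦1, 7↦5, 8↦5, 9↦2, 10↦8]  zeros at y ∈ ∅
  x = 2: [0↦4, 1↦0, 2↦6, 3↦1, 4↦8, 5↦6, 6↦7, 7↦1, 8↦0, 9↦5, 10↦6]  zeros at y ∈ {1, 8}
  x = 3: [0↦8, 1↦8, 2↦5, 3↦0, 4↦5, 5↦10, 6↦5, 7↦2, 8↦2, 9↦6, 10↦4]  zeros at y ∈ {3}
  x = 4: [0↦4, 1↦10, 2↦0, 3↦8, 4↦2, 5↦5, 6↦7, 7↦9, 8↦1, 9↦6, 10↦3]  zeros at y ∈ {2}
  x = 5: [0↦4, 1↦7, 2↦3, 3↦4, 4↦0, 5↦3, 6↦3, 7↦1, 8↦9, 9↦6, 10↦4]  zeros at y ∈ {4}
  x = 6: [0↦9, 1↦0, 2↦4, 3↦0, 4↦0, 5↦5, 6↦5, 7↦1, 8↦5, 9↦7, 10↦8]  zeros at y ∈ {1, 3, 4}
  x = 7: [0↦9, 1↦1, 2↦4, 3↦8, 4↦3, 5↦1, 6↦3, 7↦10, 8↦1, 9↦10, 10↦5]  zeros at y ∈ ∅
  x = 8: [0↦5, 1↦0, 2↦4, 3↦7, 4↦10, 5↦3, 6↦9, 7↦7, 8↦9, 9↦5, 10↦7]  zeros at y ∈ {1}
  x = 9: [0↦9, 1↦9, 2↦5, 3↦9, 4↦0, 5↦1, 6↦2, 7↦4, 8↦8, 9↦4, 10↦4]  zeros at y ∈ {4}
  x = 10: [0↦0, 1↦7, 2↦8, 3↦4, 4↦7, 5↦7, 6↦5, 7↦2, 8↦10, 9↦8, 10↦8]  zeros at y ∈ {0}
Collecting zeros: affine points = {(0, 5), (2, 1), (2, 8), (3, 3), (4, 2), (5, 4), (6, 1), (6, 3), (6, 4), (8, 1), (9, 4), (10, 0)}.
Total count |C(F_11)_aff| = 12.


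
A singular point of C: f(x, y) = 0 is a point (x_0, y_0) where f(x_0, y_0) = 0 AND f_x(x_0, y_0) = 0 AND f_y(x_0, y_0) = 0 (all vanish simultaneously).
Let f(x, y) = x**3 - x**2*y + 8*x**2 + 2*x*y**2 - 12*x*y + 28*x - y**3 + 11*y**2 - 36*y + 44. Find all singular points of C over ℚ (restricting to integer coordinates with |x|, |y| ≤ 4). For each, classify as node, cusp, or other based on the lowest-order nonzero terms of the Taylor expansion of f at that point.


Singular points: {(-2, 2)}; classification: cusp.

Compute partial derivatives:
  f_x = 3*x**2 - 2*x*y + 16*x + 2*y**2 - 12*y + 28.
  f_y = -x**2 + 4*x*y - 12*x - 3*y**2 + 22*y - 36.
Scan x_0 ∈ {−4, ..., 4}. For each x_0, f_y(x_0, y) is a polynomial in y; find its integer roots y ∈ {−4, ..., 4}, then test f_x and f at those candidates.
  x = -4: f_y(-4, y) = -3*y**2 + 6*y - 4; no integer root y with |y| ≤ 4.
  x = -3: f_y(-3, y) = -3*y**2 + 10*y - 9; no integer root y with |y| ≤ 4.
  x = -2: f_y(-2, y) = -3*y**2 + 14*y - 16; vanishes at y ∈ {2}. (-2, 2): f_x = 0, f = 0 — SINGULAR.
  x = -1: f_y(-1, y) = -3*y**2 + 18*y - 25; no integer root y with |y| ≤ 4.
  x = 0: f_y(0, y) = -3*y**2 + 22*y - 36; no integer root y with |y| ≤ 4.
  x = 1: f_y(1, y) = -3*y**2 + 26*y - 49; no integer root y with |y| ≤ 4.
  x = 2: f_y(2, y) = -3*y**2 + 30*y - 64; no integer root y with |y| ≤ 4.
  x = 3: f_y(3, y) = -3*y**2 + 34*y - 81; no integer root y with |y| ≤ 4.
  x = 4: f_y(4, y) = -3*y**2 + 38*y - 100; no integer root y with |y| ≤ 4.
Only singular point on the grid: (-2, 2).
Classify: substitute x = -2 + u, y = 2 + v and expand: f = u**3 - u**2*v + 2*u*v**2 - v**3 + v**2.
No constant or linear terms (consistent with a singular point). Quadratic part: v**2. Cubic part: u**3 - u**2*v + 2*u*v**2 - v**3.
The quadratic part v**2 is a perfect square, so there is a single (double) tangent line v = 0, i.e. y = 2. Restricting the cubic part to that line (v = 0) leaves u**3 ≠ 0, so f is not divisible by v and the branch is v² ≈ -u**3 to lowest order — this is a cusp.
Classification: cusp.


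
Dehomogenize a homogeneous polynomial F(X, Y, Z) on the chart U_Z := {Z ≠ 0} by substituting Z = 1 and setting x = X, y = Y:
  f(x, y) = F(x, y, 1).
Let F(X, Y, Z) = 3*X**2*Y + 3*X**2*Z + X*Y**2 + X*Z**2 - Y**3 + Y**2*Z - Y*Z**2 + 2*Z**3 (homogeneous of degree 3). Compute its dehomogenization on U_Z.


f(x, y) = 3*x**2*y + 3*x**2 + x*y**2 + x - y**3 + y**2 - y + 2

On U_Z we set Z = 1. Each monomial c·X^i·Y^j·Z^k in F becomes c·x^i·y^j·1^k = c·x^i·y^j.
Substituting Z = 1: F(X, Y, 1) = 3*x**2*y + 3*x**2 + x*y**2 + x - y**3 + y**2 - y + 2.
Note: deg(f) ≤ deg(F) = 3; strict inequality happens when F is divisible by Z (lost terms).


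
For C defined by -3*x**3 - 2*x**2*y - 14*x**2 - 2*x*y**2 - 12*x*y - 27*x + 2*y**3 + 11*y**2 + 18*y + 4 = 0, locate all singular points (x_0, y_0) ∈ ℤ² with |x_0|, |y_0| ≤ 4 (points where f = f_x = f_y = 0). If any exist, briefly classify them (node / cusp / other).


Singular points: {(-1, -2)}; classification: node.

Compute partial derivatives:
  f_x = -9*x**2 - 4*x*y - 28*x - 2*y**2 - 12*y - 27.
  f_y = -2*x**2 - 4*x*y - 12*x + 6*y**2 + 22*y + 18.
Scan x_0 ∈ {−4, ..., 4}. For each x_0, f_y(x_0, y) is a polynomial in y; find its integer roots y ∈ {−4, ..., 4}, then test f_x and f at those candidates.
  x = -4: f_y(-4, y) = 6*y**2 + 38*y + 34; no integer root y with |y| ≤ 4.
  x = -3: f_y(-3, y) = 6*y**2 + 34*y + 36; no integer root y with |y| ≤ 4.
  x = -2: f_y(-2, y) = 6*y**2 + 30*y + 34; no integer root y with |y| ≤ 4.
  x = -1: f_y(-1, y) = 6*y**2 + 26*y + 28; vanishes at y ∈ {-2}. (-1, -2): f_x = 0, f = 0 — SINGULAR.
  x = 0: f_y(0, y) = 6*y**2 + 22*y + 18; no integer root y with |y| ≤ 4.
  x = 1: f_y(1, y) = 6*y**2 + 18*y + 4; no integer root y with |y| ≤ 4.
  x = 2: f_y(2, y) = 6*y**2 + 14*y - 14; no integer root y with |y| ≤ 4.
  x = 3: f_y(3, y) = 6*y**2 + 10*y - 36; no integer root y with |y| ≤ 4.
  x = 4: f_y(4, y) = 6*y**2 + 6*y - 62; no integer root y with |y| ≤ 4.
Only singular point on the grid: (-1, -2).
Classify: substitute x = -1 + u, y = -2 + v and expand: f = -3*u**3 - 2*u**2*v - u**2 - 2*u*v**2 + 2*v**3 + v**2.
No constant or linear terms (consistent with a singular point). Quadratic part: -u**2 + v**2. Cubic part: -3*u**3 - 2*u**2*v - 2*u*v**2 + 2*v**3.
The quadratic part v**2 - u**2 = (v − u)(v + u) splits into two distinct linear factors, so there are two distinct tangent lines y − -2 = ±(x − -1) — this is a node (ordinary double point).
Classification: node.


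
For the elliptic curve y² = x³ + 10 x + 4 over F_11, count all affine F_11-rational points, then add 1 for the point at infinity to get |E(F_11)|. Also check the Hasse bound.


Affine points = {(0, 2), (0, 9), (1, 2), (1, 9), (4, 3), (4, 8), (5, 5), (5, 6), (6, 4), (6, 7), (9, 3), (9, 8), (10, 2), (10, 9)}; affine count = 14; |E(F_11)| = 15.

Discriminant check: Δ ∝ 4a³ + 27b² = 4·10³ + 27·4² = 4·1000 + 27·16 ≡ 10 (mod 11). Nonzero ⇒ E is nonsingular.
For each x ∈ F_11, compute rhs = x³ + 10·x + 4 mod 11, then count y ∈ F_11 with y² ≡ rhs.
  x = 0: rhs = 4, matching y values: 2, 9 (2 points).
  x = 1: rhs = 4, matching y values: 2, 9 (2 points).
  x = 2: rhs = 10, matching y values: none (0 points).
  x = 3: rhs = 6, matching y values: none (0 points).
  x = 4: rhs = 9, matching y values: 3, 8 (2 points).
  x = 5: rhs = 3, matching y values: 5, 6 (2 points).
  x = 6: rhs = 5, matching y values: 4, 7 (2 points).
  x = 7: rhs = 10, matching y values: none (0 points).
  x = 8: rhs = 2, matching y values: none (0 points).
  x = 9: rhs = 9, matching y values: 3, 8 (2 points).
  x = 10: rhs = 4, matching y values: 2, 9 (2 points).
Total affine count: 14.
Full point count |E(F_11)| = 14 + 1 = 15.
Hasse bound: |15 − (11+1)| = |3| = 3 ≤ 2√11 ≈ 6.6332 ✓.


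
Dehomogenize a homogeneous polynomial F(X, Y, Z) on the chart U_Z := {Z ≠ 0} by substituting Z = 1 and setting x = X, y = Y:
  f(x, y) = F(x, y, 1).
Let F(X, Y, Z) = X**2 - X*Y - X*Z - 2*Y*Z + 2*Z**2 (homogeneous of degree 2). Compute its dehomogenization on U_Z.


f(x, y) = x**2 - x*y - x - 2*y + 2

On U_Z we set Z = 1. Each monomial c·X^i·Y^j·Z^k in F becomes c·x^i·y^j·1^k = c·x^i·y^j.
Substituting Z = 1: F(X, Y, 1) = x**2 - x*y - x - 2*y + 2.
Note: deg(f) ≤ deg(F) = 2; strict inequality happens when F is divisible by Z (lost terms).


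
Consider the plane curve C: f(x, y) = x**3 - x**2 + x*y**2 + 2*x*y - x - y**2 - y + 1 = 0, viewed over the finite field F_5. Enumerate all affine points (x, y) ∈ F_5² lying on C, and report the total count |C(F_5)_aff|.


Affine F_5-points: {(0, 2), (1, 0), (4, 0), (4, 1)}; count = 4.

For each of the 25 pairs (x, y) ∈ F_5², evaluate f(x, y) mod 5. Record the zeros.
  x = 0: [0↦1, 1↦4, 2↦0, 3↦4, 4↦1]  zeros at y ∈ {2}
  x = 1: [0↦0, 1↦1, 2↦2, 3↦3, 4↦4]  zeros at y ∈ {0}
  x = 2: [0↦3, 1↦2, 2↦3, 3↦1, 4↦1]  zeros at y ∈ ∅
  x = 3: [0↦1, 1↦3, 2↦4, 3↦4, 4↦3]  zeros at y ∈ ∅
  x = 4: [0↦0, 1↦0, 2↦1, 3↦3, 4↦1]  zeros at y ∈ {0, 1}
Collecting zeros: affine points = {(0, 2), (1, 0), (4, 0), (4, 1)}.
Total count |C(F_5)_aff| = 4.


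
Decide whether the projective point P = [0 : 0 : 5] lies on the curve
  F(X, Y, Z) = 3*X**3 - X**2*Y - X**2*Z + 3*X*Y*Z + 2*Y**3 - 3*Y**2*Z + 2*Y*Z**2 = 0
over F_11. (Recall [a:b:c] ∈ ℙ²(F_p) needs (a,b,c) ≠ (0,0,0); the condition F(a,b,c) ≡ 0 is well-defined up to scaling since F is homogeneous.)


F(0,0,5) ≡ 0 (mod 11); P is on the curve.

Evaluate F(0, 0, 5) term-by-term (mod 11).
  3*X**3 ↦ 3·0·1·1 = 0
  -X**2*Y ↦ -1·0·0·1 = 0
  -X**2*Z ↦ -1·0·1·5 = 0
  3*X*Y*Z ↦ 3·0·0·5 = 0
  2*Y**3 ↦ 2·1·0·1 = 0
  -3*Y**2*Z ↦ -3·1·0·5 = 0
  2*Y*Z**2 ↦ 2·1·0·25 = 0
Sum: F(0, 0, 5) = (0) + (0) + (0) + (0) + (0) + (0) + (0) = 0.
Reducing mod 11: 0 ≡ 0 (mod 11).
Since F(a, b, c) ≡ 0 (mod 11), P lies on the curve.


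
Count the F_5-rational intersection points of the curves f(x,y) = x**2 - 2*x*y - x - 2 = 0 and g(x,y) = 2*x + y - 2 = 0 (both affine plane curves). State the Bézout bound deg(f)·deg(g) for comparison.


Common zeros: ∅; count = 0; Bézout bound = 2.

deg(f) = 2, deg(g) = 1, so Bézout bound = 2.
Scan x ∈ F_5. For each x, list the y ∈ F_5 with f(x, y) ≡ 0 and those with g(x, y) ≡ 0 (mod 5); the common zeros in that column are the intersection.
  x = 0: f ≡ 0 at y ∈ ∅; g ≡ 0 at y ∈ {2}; common: ∅.
  x = 1: f ≡ 0 at y ∈ {4}; g ≡ 0 at y ∈ {0}; common: ∅.
  x = 2: f ≡ 0 at y ∈ {0}; g ≡ 0 at y ∈ {3}; common: ∅.
  x = 3: f ≡ 0 at y ∈ {4}; g ≡ 0 at y ∈ {1}; common: ∅.
  x = 4: f ≡ 0 at y ∈ {0}; g ≡ 0 at y ∈ {4}; common: ∅.
Collecting: common zeros = ∅, so the count is 0.
Comparison with the Bézout bound: 0 ≤ 2 = deg(f)·deg(g), as expected for curves with no common component (the affine F_5-count falls short of the bound because intersections may lie at infinity, over extension fields, or carry multiplicity).


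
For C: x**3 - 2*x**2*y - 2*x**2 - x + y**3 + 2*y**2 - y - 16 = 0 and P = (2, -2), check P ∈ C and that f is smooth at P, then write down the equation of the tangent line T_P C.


Tangent line at P: 19*x - 5*y - 48 = 0.

Step 1: f(2, -2) = 0, so P lies on C.
Step 2: partial derivatives
  f_x(x, y) = 3*x**2 - 4*x*y - 4*x - 1, f_y(x, y) = -2*x**2 + 3*y**2 + 4*y - 1.
  f_x(P) = 19, f_y(P) = -5 (gradient nonzero, so P is smooth).
Step 3: tangent line at P: 19·(x − 2) + -5·(y − -2) = 0.
Expanding: 19*x - 5*y - 48 = 0.


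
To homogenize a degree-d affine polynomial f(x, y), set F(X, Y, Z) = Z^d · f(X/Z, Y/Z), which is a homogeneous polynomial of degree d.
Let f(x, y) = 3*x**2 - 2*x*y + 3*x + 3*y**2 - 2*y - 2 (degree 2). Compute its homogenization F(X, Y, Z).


F(X, Y, Z) = 3*X**2 - 2*X*Y + 3*X*Z + 3*Y**2 - 2*Y*Z - 2*Z**2

deg(f) = 2.
Substitute x = X/Z, y = Y/Z into f, then multiply by Z^2.
  monomial 3·x^2·y^0 ↦ 3·X^2·Y^0·Z^0.
  monomial -2·x^1·y^1 ↦ -2·X^1·Y^1·Z^0.
  monomial 3·x^1·y^0 ↦ 3·X^1·Y^0·Z^1.
  monomial 3·x^0·y^2 ↦ 3·X^0·Y^2·Z^0.
  monomial -2·x^0·y^1 ↦ -2·X^0·Y^1·Z^1.
  monomial -2·x^0·y^0 ↦ -2·X^0·Y^0·Z^2.
Collecting: F(X, Y, Z) = 3*X**2 - 2*X*Y + 3*X*Z + 3*Y**2 - 2*Y*Z - 2*Z**2.


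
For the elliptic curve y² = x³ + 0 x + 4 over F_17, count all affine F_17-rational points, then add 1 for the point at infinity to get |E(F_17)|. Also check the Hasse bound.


Affine points = {(0, 2), (0, 15), (4, 0), (6, 4), (6, 13), (9, 6), (9, 11), (10, 1), (10, 16), (11, 3), (11, 14), (12, 7), (12, 10), (13, 5), (13, 12), (15, 8), (15, 9)}; affine count = 17; |E(F_17)| = 18.

Discriminant check: Δ ∝ 4a³ + 27b² = 4·0³ + 27·4² = 4·0 + 27·16 ≡ 7 (mod 17). Nonzero ⇒ E is nonsingular.
For each x ∈ F_17, compute rhs = x³ + 0·x + 4 mod 17, then count y ∈ F_17 with y² ≡ rhs.
  x = 0: rhs = 4, matching y values: 2, 15 (2 points).
  x = 1: rhs = 5, matching y values: none (0 points).
  x = 2: rhs = 12, matching y values: none (0 points).
  x = 3: rhs = 14, matching y values: none (0 points).
  x = 4: rhs = 0, matching y values: 0 (1 points).
  x = 5: rhs = 10, matching y values: none (0 points).
  x = 6: rhs = 16, matching y values: 4, 13 (2 points).
  x = 7: rhs = 7, matching y values: none (0 points).
  x = 8: rhs = 6, matching y values: none (0 points).
  x = 9: rhs = 2, matching y values: 6, 11 (2 points).
  x = 10: rhs = 1, matching y values: 1, 16 (2 points).
  x = 11: rhs = 9, matching y values: 3, 14 (2 points).
  x = 12: rhs = 15, matching y values: 7, 10 (2 points).
  x = 13: rhs = 8, matching y values: 5, 12 (2 points).
  x = 14: rhs = 11, matching y values: none (0 points).
  x = 15: rhs = 13, matching y values: 8, 9 (2 points).
  x = 16: rhs = 3, matching y values: none (0 points).
Total affine count: 17.
Full point count |E(F_17)| = 17 + 1 = 18.
Hasse bound: |18 − (17+1)| = |0| = 0 ≤ 2√17 ≈ 8.2462 ✓.


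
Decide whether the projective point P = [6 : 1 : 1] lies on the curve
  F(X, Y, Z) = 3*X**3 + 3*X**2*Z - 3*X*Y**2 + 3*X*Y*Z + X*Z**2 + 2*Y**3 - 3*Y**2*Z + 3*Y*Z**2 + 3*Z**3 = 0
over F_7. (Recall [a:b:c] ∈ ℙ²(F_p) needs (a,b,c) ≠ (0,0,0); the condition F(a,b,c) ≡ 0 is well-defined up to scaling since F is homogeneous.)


F(6,1,1) ≡ 4 (mod 7); P is NOT on the curve.

Evaluate F(6, 1, 1) term-by-term (mod 7).
  3*X**3 ↦ 3·216·1·1 = 648
  3*X**2*Z ↦ 3·36·1·1 = 108
  -3*X*Y**2 ↦ -3·6·1·1 = -18
  3*X*Y*Z ↦ 3·6·1·1 = 18
  X*Z**2 ↦ 1·6·1·1 = 6
  2*Y**3 ↦ 2·1·1·1 = 2
  -3*Y**2*Z ↦ -3·1·1·1 = -3
  3*Y*Z**2 ↦ 3·1·1·1 = 3
  3*Z**3 ↦ 3·1·1·1 = 3
Sum: F(6, 1, 1) = (648) + (108) + (-18) + (18) + (6) + (2) + (-3) + (3) + (3) = 767.
Reducing mod 7: 767 ≡ 4 (mod 7).
Since F(a, b, c) ≡ 4 ≠ 0 (mod 7), P does NOT lie on the curve.


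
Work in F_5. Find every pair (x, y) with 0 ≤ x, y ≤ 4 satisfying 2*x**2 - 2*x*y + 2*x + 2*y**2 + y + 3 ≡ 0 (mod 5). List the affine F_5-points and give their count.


Affine F_5-points: {(1, 4), (2, 0), (2, 4), (3, 2), (3, 3), (4, 3)}; count = 6.

For each of the 25 pairs (x, y) ∈ F_5², evaluate f(x, y) mod 5. Record the zeros.
  x = 0: [0↦3, 1↦1, 2↦3, 3↦4, 4↦4]  zeros at y ∈ ∅
  x = 1: [0↦2, 1↦3, 2↦3, 3↦2, 4↦0]  zeros at y ∈ {4}
  x = 2: [0↦0, 1↦4, 2↦2, 3↦4, 4↦0]  zeros at y ∈ {0, 4}
  x = 3: [0↦2, 1↦4, 2↦0, 3↦0, 4↦4]  zeros at y ∈ {2, 3}
  x = 4: [0↦3, 1↦3, 2↦2, 3↦0, 4↦2]  zeros at y ∈ {3}
Collecting zeros: affine points = {(1, 4), (2, 0), (2, 4), (3, 2), (3, 3), (4, 3)}.
Total count |C(F_5)_aff| = 6.


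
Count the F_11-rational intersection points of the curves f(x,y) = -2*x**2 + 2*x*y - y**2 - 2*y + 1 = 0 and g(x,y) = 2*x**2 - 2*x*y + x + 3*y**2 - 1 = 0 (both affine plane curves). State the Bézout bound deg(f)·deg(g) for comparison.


Common zeros: {(7, 2), (7, 10), (10, 3)}; count = 3; Bézout bound = 4.

deg(f) = 2, deg(g) = 2, so Bézout bound = 4.
Scan x ∈ F_11. For each x, list the y ∈ F_11 with f(x, y) ≡ 0 and those with g(x, y) ≡ 0 (mod 11); the common zeros in that column are the intersection.
  x = 0: f ≡ 0 at y ∈ ∅; g ≡ 0 at y ∈ {2, 9}; common: ∅.
  x = 1: f ≡ 0 at y ∈ ∅; g ≡ 0 at y ∈ ∅; common: ∅.
  x = 2: f ≡ 0 at y ∈ {5, 8}; g ≡ 0 at y ∈ ∅; common: ∅.
  x = 3: f ≡ 0 at y ∈ {5, 10}; g ≡ 0 at y ∈ {4, 9}; common: ∅.
  x = 4: f ≡ 0 at y ∈ {3}; g ≡ 0 at y ∈ ∅; common: ∅.
  x = 5: f ≡ 0 at y ∈ {4}; g ≡ 0 at y ∈ ∅; common: ∅.
  x = 6: f ≡ 0 at y ∈ {2, 8}; g ≡ 0 at y ∈ {0, 4}; common: ∅.
  x = 7: f ≡ 0 at y ∈ {2, 10}; g ≡ 0 at y ∈ {2, 10}; common: {2, 10}.
  x = 8: f ≡ 0 at y ∈ ∅; g ≡ 0 at y ∈ {10}; common: ∅.
  x = 9: f ≡ 0 at y ∈ ∅; g ≡ 0 at y ∈ {3}; common: ∅.
  x = 10: f ≡ 0 at y ∈ {3, 4}; g ≡ 0 at y ∈ {0, 3}; common: {3}.
Collecting: common zeros = {(7, 2), (7, 10), (10, 3)}, so the count is 3.
Comparison with the Bézout bound: 3 ≤ 4 = deg(f)·deg(g), as expected for curves with no common component (the affine F_11-count falls short of the bound because intersections may lie at infinity, over extension fields, or carry multiplicity).


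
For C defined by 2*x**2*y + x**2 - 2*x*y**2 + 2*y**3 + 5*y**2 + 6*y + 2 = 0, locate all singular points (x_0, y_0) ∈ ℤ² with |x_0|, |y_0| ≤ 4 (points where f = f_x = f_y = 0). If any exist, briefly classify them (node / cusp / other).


Singular points: {(-1, -1)}; classification: node.

Compute partial derivatives:
  f_x = 4*x*y + 2*x - 2*y**2.
  f_y = 2*x**2 - 4*x*y + 6*y**2 + 10*y + 6.
Scan x_0 ∈ {−4, ..., 4}. For each x_0, f_y(x_0, y) is a polynomial in y; find its integer roots y ∈ {−4, ..., 4}, then test f_x and f at those candidates.
  x = -4: f_y(-4, y) = 6*y**2 + 26*y + 38; no integer root y with |y| ≤ 4.
  x = -3: f_y(-3, y) = 6*y**2 + 22*y + 24; no integer root y with |y| ≤ 4.
  x = -2: f_y(-2, y) = 6*y**2 + 18*y + 14; no integer root y with |y| ≤ 4.
  x = -1: f_y(-1, y) = 6*y**2 + 14*y + 8; vanishes at y ∈ {-1}. (-1, -1): f_x = 0, f = 0 — SINGULAR.
  x = 0: f_y(0, y) = 6*y**2 + 10*y + 6; no integer root y with |y| ≤ 4.
  x = 1: f_y(1, y) = 6*y**2 + 6*y + 8; no integer root y with |y| ≤ 4.
  x = 2: f_y(2, y) = 6*y**2 + 2*y + 14; no integer root y with |y| ≤ 4.
  x = 3: f_y(3, y) = 6*y**2 - 2*y + 24; no integer root y with |y| ≤ 4.
  x = 4: f_y(4, y) = 6*y**2 - 6*y + 38; no integer root y with |y| ≤ 4.
Only singular point on the grid: (-1, -1).
Classify: substitute x = -1 + u, y = -1 + v and expand: f = 2*u**2*v - u**2 - 2*u*v**2 + 2*v**3 + v**2.
No constant or linear terms (consistent with a singular point). Quadratic part: -u**2 + v**2. Cubic part: 2*u**2*v - 2*u*v**2 + 2*v**3.
The quadratic part v**2 - u**2 = (v − u)(v + u) splits into two distinct linear factors, so there are two distinct tangent lines y − -1 = ±(x − -1) — this is a node (ordinary double point).
Classification: node.


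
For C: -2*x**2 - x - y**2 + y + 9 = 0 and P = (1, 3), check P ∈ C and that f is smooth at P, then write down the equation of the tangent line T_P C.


Tangent line at P: -5*x - 5*y + 20 = 0.

Step 1: f(1, 3) = 0, so P lies on C.
Step 2: partial derivatives
  f_x(x, y) = -4*x - 1, f_y(x, y) = 1 - 2*y.
  f_x(P) = -5, f_y(P) = -5 (gradient nonzero, so P is smooth).
Step 3: tangent line at P: -5·(x − 1) + -5·(y − 3) = 0.
Expanding: -5*x - 5*y + 20 = 0.


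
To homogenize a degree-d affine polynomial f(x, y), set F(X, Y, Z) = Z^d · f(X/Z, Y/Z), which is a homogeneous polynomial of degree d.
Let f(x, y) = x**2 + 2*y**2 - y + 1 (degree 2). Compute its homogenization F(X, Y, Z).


F(X, Y, Z) = X**2 + 2*Y**2 - Y*Z + Z**2

deg(f) = 2.
Substitute x = X/Z, y = Y/Z into f, then multiply by Z^2.
  monomial 1·x^2·y^0 ↦ 1·X^2·Y^0·Z^0.
  monomial 2·x^0·y^2 ↦ 2·X^0·Y^2·Z^0.
  monomial -1·x^0·y^1 ↦ -1·X^0·Y^1·Z^1.
  monomial 1·x^0·y^0 ↦ 1·X^0·Y^0·Z^2.
Collecting: F(X, Y, Z) = X**2 + 2*Y**2 - Y*Z + Z**2.


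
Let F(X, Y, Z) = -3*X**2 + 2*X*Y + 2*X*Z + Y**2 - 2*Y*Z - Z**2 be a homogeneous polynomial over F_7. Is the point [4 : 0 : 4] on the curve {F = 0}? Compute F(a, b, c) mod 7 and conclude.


F(4,0,4) ≡ 3 (mod 7); P is NOT on the curve.

Evaluate F(4, 0, 4) term-by-term (mod 7).
  -3*X**2 ↦ -3·16·1·1 = -48
  2*X*Y ↦ 2·4·0·1 = 0
  2*X*Z ↦ 2·4·1·4 = 32
  Y**2 ↦ 1·1·0·1 = 0
  -2*Y*Z ↦ -2·1·0·4 = 0
  -Z**2 ↦ -1·1·1·16 = -16
Sum: F(4, 0, 4) = (-48) + (0) + (32) + (0) + (0) + (-16) = -32.
Reducing mod 7: -32 ≡ 3 (mod 7).
Since F(a, b, c) ≡ 3 ≠ 0 (mod 7), P does NOT lie on the curve.


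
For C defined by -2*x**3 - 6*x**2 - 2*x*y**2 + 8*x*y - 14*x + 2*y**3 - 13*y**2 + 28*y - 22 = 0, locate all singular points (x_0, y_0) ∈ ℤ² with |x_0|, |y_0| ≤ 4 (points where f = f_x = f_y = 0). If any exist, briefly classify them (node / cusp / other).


Singular points: {(-1, 2)}; classification: cusp.

Compute partial derivatives:
  f_x = -6*x**2 - 12*x - 2*y**2 + 8*y - 14.
  f_y = -4*x*y + 8*x + 6*y**2 - 26*y + 28.
Scan x_0 ∈ {−4, ..., 4}. For each x_0, f_y(x_0, y) is a polynomial in y; find its integer roots y ∈ {−4, ..., 4}, then test f_x and f at those candidates.
  x = -4: f_y(-4, y) = 6*y**2 - 10*y - 4; vanishes at y ∈ {2}. (-4, 2): f_x = -54 ≠ 0.
  x = -3: f_y(-3, y) = 6*y**2 - 14*y + 4; vanishes at y ∈ {2}. (-3, 2): f_x = -24 ≠ 0.
  x = -2: f_y(-2, y) = 6*y**2 - 18*y + 12; vanishes at y ∈ {1, 2}. (-2, 1): f_x = -8 ≠ 0; (-2, 2): f_x = -6 ≠ 0.
  x = -1: f_y(-1, y) = 6*y**2 - 22*y + 20; vanishes at y ∈ {2}. (-1, 2): f_x = 0, f = 0 — SINGULAR.
  x = 0: f_y(0, y) = 6*y**2 - 26*y + 28; vanishes at y ∈ {2}. (0, 2): f_x = -6 ≠ 0.
  x = 1: f_y(1, y) = 6*y**2 - 30*y + 36; vanishes at y ∈ {2, 3}. (1, 2): f_x = -24 ≠ 0; (1, 3): f_x = -26 ≠ 0.
  x = 2: f_y(2, y) = 6*y**2 - 34*y + 44; vanishes at y ∈ {2}. (2, 2): f_x = -54 ≠ 0.
  x = 3: f_y(3, y) = 6*y**2 - 38*y + 52; vanishes at y ∈ {2}. (3, 2): f_x = -96 ≠ 0.
  x = 4: f_y(4, y) = 6*y**2 - 42*y + 60; vanishes at y ∈ {2}. (4, 2): f_x = -150 ≠ 0.
Only singular point on the grid: (-1, 2).
Classify: substitute x = -1 + u, y = 2 + v and expand: f = -2*u**3 - 2*u*v**2 + 2*v**3 + v**2.
No constant or linear terms (consistent with a singular point). Quadratic part: v**2. Cubic part: -2*u**3 - 2*u*v**2 + 2*v**3.
The quadratic part v**2 is a perfect square, so there is a single (double) tangent line v = 0, i.e. y = 2. Restricting the cubic part to that line (v = 0) leaves -2*u**3 ≠ 0, so f is not divisible by v and the branch is v² ≈ 2*u**3 to lowest order — this is a cusp.
Classification: cusp.


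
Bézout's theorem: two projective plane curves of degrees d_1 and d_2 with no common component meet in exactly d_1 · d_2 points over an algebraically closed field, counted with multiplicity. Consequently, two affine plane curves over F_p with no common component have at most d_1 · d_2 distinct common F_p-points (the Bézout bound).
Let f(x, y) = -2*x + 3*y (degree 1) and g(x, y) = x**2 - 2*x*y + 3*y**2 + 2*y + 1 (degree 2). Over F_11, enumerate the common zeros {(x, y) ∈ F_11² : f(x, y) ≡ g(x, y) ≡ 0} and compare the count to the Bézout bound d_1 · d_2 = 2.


Common zeros: ∅; count = 0; Bézout bound = 2.

deg(f) = 1, deg(g) = 2, so Bézout bound = 2.
Scan x ∈ F_11. For each x, list the y ∈ F_11 with f(x, y) ≡ 0 and those with g(x, y) ≡ 0 (mod 11); the common zeros in that column are the intersection.
  x = 0: f ≡ 0 at y ∈ {0}; g ≡ 0 at y ∈ {6, 8}; common: ∅.
  x = 1: f ≡ 0 at y ∈ {8}; g ≡ 0 at y ∈ {5, 6}; common: ∅.
  x = 2: f ≡ 0 at y ∈ {5}; g ≡ 0 at y ∈ ∅; common: ∅.
  x = 3: f ≡ 0 at y ∈ {2}; g ≡ 0 at y ∈ ∅; common: ∅.
  x = 4: f ≡ 0 at y ∈ {10}; g ≡ 0 at y ∈ ∅; common: ∅.
  x = 5: f ≡ 0 at y ∈ {7}; g ≡ 0 at y ∈ {2, 8}; common: ∅.
  x = 6: f ≡ 0 at y ∈ {4}; g ≡ 0 at y ∈ ∅; common: ∅.
  x = 7: f ≡ 0 at y ∈ {1}; g ≡ 0 at y ∈ ∅; common: ∅.
  x = 8: f ≡ 0 at y ∈ {9}; g ≡ 0 at y ∈ ∅; common: ∅.
  x = 9: f ≡ 0 at y ∈ {6}; g ≡ 0 at y ∈ {4, 5}; common: ∅.
  x = 10: f ≡ 0 at y ∈ {3}; g ≡ 0 at y ∈ {2, 4}; common: ∅.
Collecting: common zeros = ∅, so the count is 0.
Comparison with the Bézout bound: 0 ≤ 2 = deg(f)·deg(g), as expected for curves with no common component (the affine F_11-count falls short of the bound because intersections may lie at infinity, over extension fields, or carry multiplicity).


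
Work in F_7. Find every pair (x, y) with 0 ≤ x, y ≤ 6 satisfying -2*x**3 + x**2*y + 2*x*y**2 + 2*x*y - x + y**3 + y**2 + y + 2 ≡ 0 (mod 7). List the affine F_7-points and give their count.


Affine F_7-points: {(1, 1), (2, 6), (4, 6), (6, 5)}; count = 4.

For each of the 49 pairs (x, y) ∈ F_7², evaluate f(x, y) mod 7. Record the zeros.
  x = 0: [0↦2, 1↦5, 2↦2, 3↦6, 4↦2, 5↦3, 6↦1]  zeros at y ∈ ∅
  x = 1: [0↦6, 1↦0, 2↦6, 3↦2, 4↦1, 5↦2, 6↦4]  zeros at y ∈ {1}
  x = 2: [0↦5, 1↦6, 2↦2, 3↦6, 4↦3, 5↦6, 6↦0]  zeros at y ∈ {6}
  x = 3: [0↦1, 1↦4, 2↦6, 3↦6, 4↦3, 5↦3, 6↦5]  zeros at y ∈ ∅
  x = 4: [0↦3, 1↦3, 2↦6, 3↦4, 4↦3, 5↦2, 6↦0]  zeros at y ∈ {6}
  x = 5: [0↦6, 1↦5, 2↦4, 3↦2, 4↦5, 5↦5, 6↦1]  zeros at y ∈ ∅
  x = 6: [0↦5, 1↦5, 2↦2, 3↦2, 4↦4, 5↦0, 6↦3]  zeros at y ∈ {5}
Collecting zeros: affine points = {(1, 1), (2, 6), (4, 6), (6, 5)}.
Total count |C(F_7)_aff| = 4.


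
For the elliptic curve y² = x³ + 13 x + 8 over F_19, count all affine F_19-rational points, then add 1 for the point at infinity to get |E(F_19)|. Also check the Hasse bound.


Affine points = {(2, 2), (2, 17), (3, 6), (3, 13), (6, 6), (6, 13), (7, 9), (7, 10), (8, 4), (8, 15), (10, 6), (10, 13), (11, 0), (12, 7), (12, 12), (15, 5), (15, 14)}; affine count = 17; |E(F_19)| = 18.

Discriminant check: Δ ∝ 4a³ + 27b² = 4·13³ + 27·8² = 4·2197 + 27·64 ≡ 9 (mod 19). Nonzero ⇒ E is nonsingular.
For each x ∈ F_19, compute rhs = x³ + 13·x + 8 mod 19, then count y ∈ F_19 with y² ≡ rhs.
  x = 0: rhs = 8, matching y values: none (0 points).
  x = 1: rhs = 3, matching y values: none (0 points).
  x = 2: rhs = 4, matching y values: 2, 17 (2 points).
  x = 3: rhs = 17, matching y values: 6, 13 (2 points).
  x = 4: rhs = 10, matching y values: none (0 points).
  x = 5: rhs = 8, matching y values: none (0 points).
  x = 6: rhs = 17, matching y values: 6, 13 (2 points).
  x = 7: rhs = 5, matching y values: 9, 10 (2 points).
  x = 8: rhs = 16, matching y values: 4, 15 (2 points).
  x = 9: rhs = 18, matching y values: none (0 points).
  x = 10: rhs = 17, matching y values: 6, 13 (2 points).
  x = 11: rhs = 0, matching y values: 0 (1 points).
  x = 12: rhs = 11, matching y values: 7, 12 (2 points).
  x = 13: rhs = 18, matching y values: none (0 points).
  x = 14: rhs = 8, matching y values: none (0 points).
  x = 15: rhs = 6, matching y values: 5, 14 (2 points).
  x = 16: rhs = 18, matching y values: none (0 points).
  x = 17: rhs = 12, matching y values: none (0 points).
  x = 18: rhs = 13, matching y values: none (0 points).
Total affine count: 17.
Full point count |E(F_19)| = 17 + 1 = 18.
Hasse bound: |18 − (19+1)| = |-2| = 2 ≤ 2√19 ≈ 8.7178 ✓.


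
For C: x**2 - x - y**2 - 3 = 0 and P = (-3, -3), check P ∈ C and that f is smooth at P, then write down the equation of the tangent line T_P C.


Tangent line at P: -7*x + 6*y - 3 = 0.

Step 1: f(-3, -3) = 0, so P lies on C.
Step 2: partial derivatives
  f_x(x, y) = 2*x - 1, f_y(x, y) = -2*y.
  f_x(P) = -7, f_y(P) = 6 (gradient nonzero, so P is smooth).
Step 3: tangent line at P: -7·(x − -3) + 6·(y − -3) = 0.
Expanding: -7*x + 6*y - 3 = 0.


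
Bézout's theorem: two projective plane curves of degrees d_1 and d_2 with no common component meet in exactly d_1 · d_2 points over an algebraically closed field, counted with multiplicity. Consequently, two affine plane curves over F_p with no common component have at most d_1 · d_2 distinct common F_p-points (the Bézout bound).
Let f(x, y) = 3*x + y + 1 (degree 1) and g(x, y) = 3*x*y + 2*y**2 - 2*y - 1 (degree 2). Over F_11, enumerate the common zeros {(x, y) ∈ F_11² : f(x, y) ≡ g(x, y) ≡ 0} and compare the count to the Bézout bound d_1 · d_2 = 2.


Common zeros: ∅; count = 0; Bézout bound = 2.

deg(f) = 1, deg(g) = 2, so Bézout bound = 2.
Scan x ∈ F_11. For each x, list the y ∈ F_11 with f(x, y) ≡ 0 and those with g(x, y) ≡ 0 (mod 11); the common zeros in that column are the intersection.
  x = 0: f ≡ 0 at y ∈ {10}; g ≡ 0 at y ∈ {3, 9}; common: ∅.
  x = 1: f ≡ 0 at y ∈ {7}; g ≡ 0 at y ∈ {6, 10}; common: ∅.
  x = 2: f ≡ 0 at y ∈ {4}; g ≡ 0 at y ∈ ∅; common: ∅.
  x = 3: f ≡ 0 at y ∈ {1}; g ≡ 0 at y ∈ ∅; common: ∅.
  x = 4: f ≡ 0 at y ∈ {9}; g ≡ 0 at y ∈ {1, 5}; common: ∅.
  x = 5: f ≡ 0 at y ∈ {6}; g ≡ 0 at y ∈ {2, 8}; common: ∅.
  x = 6: f ≡ 0 at y ∈ {3}; g ≡ 0 at y ∈ {7}; common: ∅.
  x = 7: f ≡ 0 at y ∈ {0}; g ≡ 0 at y ∈ ∅; common: ∅.
  x = 8: f ≡ 0 at y ∈ {8}; g ≡ 0 at y ∈ ∅; common: ∅.
  x = 9: f ≡ 0 at y ∈ {5}; g ≡ 0 at y ∈ ∅; common: ∅.
  x = 10: f ≡ 0 at y ∈ {2}; g ≡ 0 at y ∈ {4}; common: ∅.
Collecting: common zeros = ∅, so the count is 0.
Comparison with the Bézout bound: 0 ≤ 2 = deg(f)·deg(g), as expected for curves with no common component (the affine F_11-count falls short of the bound because intersections may lie at infinity, over extension fields, or carry multiplicity).


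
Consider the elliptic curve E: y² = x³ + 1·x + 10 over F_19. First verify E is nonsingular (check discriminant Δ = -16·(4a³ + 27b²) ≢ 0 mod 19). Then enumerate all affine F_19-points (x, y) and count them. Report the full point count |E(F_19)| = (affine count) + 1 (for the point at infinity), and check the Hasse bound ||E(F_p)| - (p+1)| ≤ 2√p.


Affine points = {(2, 1), (2, 18), (5, 8), (5, 11), (6, 2), (6, 17), (8, 6), (8, 13), (9, 8), (9, 11), (13, 4), (13, 15), (17, 0)}; affine count = 13; |E(F_19)| = 14.

Discriminant check: Δ ∝ 4a³ + 27b² = 4·1³ + 27·10² = 4·1 + 27·100 ≡ 6 (mod 19). Nonzero ⇒ E is nonsingular.
For each x ∈ F_19, compute rhs = x³ + 1·x + 10 mod 19, then count y ∈ F_19 with y² ≡ rhs.
  x = 0: rhs = 10, matching y values: none (0 points).
  x = 1: rhs = 12, matching y values: none (0 points).
  x = 2: rhs = 1, matching y values: 1, 18 (2 points).
  x = 3: rhs = 2, matching y values: none (0 points).
  x = 4: rhs = 2, matching y values: none (0 points).
  x = 5: rhs = 7, matching y values: 8, 11 (2 points).
  x = 6: rhs = 4, matching y values: 2, 17 (2 points).
  x = 7: rhs = 18, matching y values: none (0 points).
  x = 8: rhs = 17, matching y values: 6, 13 (2 points).
  x = 9: rhs = 7, matching y values: 8, 11 (2 points).
  x = 10: rhs = 13, matching y values: none (0 points).
  x = 11: rhs = 3, matching y values: none (0 points).
  x = 12: rhs = 2, matching y values: none (0 points).
  x = 13: rhs = 16, matching y values: 4, 15 (2 points).
  x = 14: rhs = 13, matching y values: none (0 points).
  x = 15: rhs = 18, matching y values: none (0 points).
  x = 16: rhs = 18, matching y values: none (0 points).
  x = 17: rhs = 0, matching y values: 0 (1 points).
  x = 18: rhs = 8, matching y values: none (0 points).
Total affine count: 13.
Full point count |E(F_19)| = 13 + 1 = 14.
Hasse bound: |14 − (19+1)| = |-6| = 6 ≤ 2√19 ≈ 8.7178 ✓.


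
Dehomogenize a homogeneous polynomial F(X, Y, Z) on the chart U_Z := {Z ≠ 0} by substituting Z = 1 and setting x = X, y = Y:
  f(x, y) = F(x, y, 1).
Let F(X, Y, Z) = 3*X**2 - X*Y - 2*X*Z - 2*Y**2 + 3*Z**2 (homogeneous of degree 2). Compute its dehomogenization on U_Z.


f(x, y) = 3*x**2 - x*y - 2*x - 2*y**2 + 3

On U_Z we set Z = 1. Each monomial c·X^i·Y^j·Z^k in F becomes c·x^i·y^j·1^k = c·x^i·y^j.
Substituting Z = 1: F(X, Y, 1) = 3*x**2 - x*y - 2*x - 2*y**2 + 3.
Note: deg(f) ≤ deg(F) = 2; strict inequality happens when F is divisible by Z (lost terms).


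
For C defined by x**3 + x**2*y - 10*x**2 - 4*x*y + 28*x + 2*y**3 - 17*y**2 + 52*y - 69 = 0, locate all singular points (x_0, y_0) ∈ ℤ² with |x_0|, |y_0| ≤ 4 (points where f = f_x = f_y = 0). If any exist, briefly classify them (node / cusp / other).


Singular points: {(2, 3)}; classification: node.

Compute partial derivatives:
  f_x = 3*x**2 + 2*x*y - 20*x - 4*y + 28.
  f_y = x**2 - 4*x + 6*y**2 - 34*y + 52.
Scan x_0 ∈ {−4, ..., 4}. For each x_0, f_y(x_0, y) is a polynomial in y; find its integer roots y ∈ {−4, ..., 4}, then test f_x and f at those candidates.
  x = -4: f_y(-4, y) = 6*y**2 - 34*y + 84; no integer root y with |y| ≤ 4.
  x = -3: f_y(-3, y) = 6*y**2 - 34*y + 73; no integer root y with |y| ≤ 4.
  x = -2: f_y(-2, y) = 6*y**2 - 34*y + 64; no integer root y with |y| ≤ 4.
  x = -1: f_y(-1, y) = 6*y**2 - 34*y + 57; no integer root y with |y| ≤ 4.
  x = 0: f_y(0, y) = 6*y**2 - 34*y + 52; no integer root y with |y| ≤ 4.
  x = 1: f_y(1, y) = 6*y**2 - 34*y + 49; no integer root y with |y| ≤ 4.
  x = 2: f_y(2, y) = 6*y**2 - 34*y + 48; vanishes at y ∈ {3}. (2, 3): f_x = 0, f = 0 — SINGULAR.
  x = 3: f_y(3, y) = 6*y**2 - 34*y + 49; no integer root y with |y| ≤ 4.
  x = 4: f_y(4, y) = 6*y**2 - 34*y + 52; no integer root y with |y| ≤ 4.
Only singular point on the grid: (2, 3).
Classify: substitute x = 2 + u, y = 3 + v and expand: f = u**3 + u**2*v - u**2 + 2*v**3 + v**2.
No constant or linear terms (consistent with a singular point). Quadratic part: -u**2 + v**2. Cubic part: u**3 + u**2*v + 2*v**3.
The quadratic part v**2 - u**2 = (v − u)(v + u) splits into two distinct linear factors, so there are two distinct tangent lines y − 3 = ±(x − 2) — this is a node (ordinary double point).
Classification: node.


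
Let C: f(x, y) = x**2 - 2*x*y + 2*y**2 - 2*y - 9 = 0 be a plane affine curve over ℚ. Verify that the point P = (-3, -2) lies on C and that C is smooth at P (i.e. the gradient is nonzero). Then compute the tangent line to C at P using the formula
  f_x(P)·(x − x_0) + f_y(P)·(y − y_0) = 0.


Tangent line at P: -2*x - 4*y - 14 = 0.

Step 1: f(-3, -2) = 0, so P lies on C.
Step 2: partial derivatives
  f_x(x, y) = 2*x - 2*y, f_y(x, y) = -2*x + 4*y - 2.
  f_x(P) = -2, f_y(P) = -4 (gradient nonzero, so P is smooth).
Step 3: tangent line at P: -2·(x − -3) + -4·(y − -2) = 0.
Expanding: -2*x - 4*y - 14 = 0.


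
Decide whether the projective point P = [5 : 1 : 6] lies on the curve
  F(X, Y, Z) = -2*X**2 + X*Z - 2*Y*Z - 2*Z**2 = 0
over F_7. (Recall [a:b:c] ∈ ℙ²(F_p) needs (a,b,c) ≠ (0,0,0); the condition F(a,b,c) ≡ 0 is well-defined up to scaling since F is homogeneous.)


F(5,1,6) ≡ 1 (mod 7); P is NOT on the curve.

Evaluate F(5, 1, 6) term-by-term (mod 7).
  -2*X**2 ↦ -2·25·1·1 = -50
  X*Z ↦ 1·5·1·6 = 30
  -2*Y*Z ↦ -2·1·1·6 = -12
  -2*Z**2 ↦ -2·1·1·36 = -72
Sum: F(5, 1, 6) = (-50) + (30) + (-12) + (-72) = -104.
Reducing mod 7: -104 ≡ 1 (mod 7).
Since F(a, b, c) ≡ 1 ≠ 0 (mod 7), P does NOT lie on the curve.


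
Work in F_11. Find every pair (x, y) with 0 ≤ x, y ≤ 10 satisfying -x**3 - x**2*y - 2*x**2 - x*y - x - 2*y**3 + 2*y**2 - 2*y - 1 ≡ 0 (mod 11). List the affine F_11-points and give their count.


Affine F_11-points: {(0, 8), (2, 8), (3, 5), (4, 9), (5, 2), (6, 5), (8, 0), (9, 9), (10, 8)}; count = 9.

For each of the 121 pairs (x, y) ∈ F_11², evaluate f(x, y) mod 11. Record the zeros.
  x = 0: [0↦10, 1↦8, 2↦9, 3↦1, 4↦5, 5↦9, 6↦1, 7↦2, 8↦0, 9↦5, 10↦5]  zeros at y ∈ {8}
  x = 1: [0↦6, 1↦2, 2↦1, 3↦2, 4↦4, 5↦6, 6↦7, 7↦6, 8↦2, 9↦5, 10↦3]  zeros at y ∈ ∅
  x = 2: [0↦3, 1↦6, 2↦1, 3↦9, 4↦7, 5↦5, 6↦2, 7↦8, 8↦0, 9↦10, 10↦4]  zeros at y ∈ {8}
  x = 3: [0↦6, 1↦3, 2↦3, 3↦5, 4↦8, 5↦0, 6↦2, 7↦2, 8↦10, 9↦3, 10↦2]  zeros at y ∈ {5}
  x = 4: [0↦9, 1↦9, 2↦1, 3↦6, 4↦1, 5↦7, 6↦1, 7↦4, 8↦4, 9↦0, 10↦2]  zeros at y ∈ {9}
  x = 5: [0↦6, 1↦7, 2↦0, 3↦6, 4↦2, 5↦9, 6↦4, 7↦8, 8↦9, 9↦6, 10↦9]  zeros at y ∈ {2}
  x = 6: [0↦2, 1↦2, 2↦5, 3↦10, 4↦5, 5↦0, 6↦5, 7↦8, 8↦8, 9↦4, 10↦6]  zeros at y ∈ {5}
  x = 7: [0↦2, 1↦10, 2↦10, 3↦1, 4↦4, 5↦7, 6↦9, 7↦9, 8↦6, 9↦10, 10↦9]  zeros at y ∈ ∅
  x = 8: [0↦0, 1↦3, 2↦9, 3↦6, 4↦4, 5↦2, 6↦10, 7↦5, 8↦8, 9↦7, 10↦1]  zeros at y ∈ {0}
  x = 9: [0↦1, 1↦8, 2↦7, 3↦8, 4↦10, 5↦1, 6↦2, 7↦1, 8↦8, 9↦0, 10↦9]  zeros at y ∈ {9}
  x = 10: [0↦10, 1↦8, 2↦9, 3↦1, 4↦5, 5↦9, 6↦1, 7↦2, 8↦0, 9↦5, 10↦5]  zeros at y ∈ {8}
Collecting zeros: affine points = {(0, 8), (2, 8), (3, 5), (4, 9), (5, 2), (6, 5), (8, 0), (9, 9), (10, 8)}.
Total count |C(F_11)_aff| = 9.
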